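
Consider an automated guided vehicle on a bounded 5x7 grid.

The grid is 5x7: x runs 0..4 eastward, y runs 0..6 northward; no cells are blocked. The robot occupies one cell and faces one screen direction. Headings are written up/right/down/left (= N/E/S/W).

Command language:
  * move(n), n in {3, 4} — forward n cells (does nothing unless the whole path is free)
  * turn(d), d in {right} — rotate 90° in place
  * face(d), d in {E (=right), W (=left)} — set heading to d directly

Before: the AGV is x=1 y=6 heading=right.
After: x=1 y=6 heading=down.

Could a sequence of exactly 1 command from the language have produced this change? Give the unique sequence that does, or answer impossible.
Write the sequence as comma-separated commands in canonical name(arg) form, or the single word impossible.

turn(right)

key: (1,6) unchanged — the single command moves nothing
start: x=1 y=6 heading=right
[1] after turn(right): x=1 y=6 heading=down
no other 1-command option fits: unique.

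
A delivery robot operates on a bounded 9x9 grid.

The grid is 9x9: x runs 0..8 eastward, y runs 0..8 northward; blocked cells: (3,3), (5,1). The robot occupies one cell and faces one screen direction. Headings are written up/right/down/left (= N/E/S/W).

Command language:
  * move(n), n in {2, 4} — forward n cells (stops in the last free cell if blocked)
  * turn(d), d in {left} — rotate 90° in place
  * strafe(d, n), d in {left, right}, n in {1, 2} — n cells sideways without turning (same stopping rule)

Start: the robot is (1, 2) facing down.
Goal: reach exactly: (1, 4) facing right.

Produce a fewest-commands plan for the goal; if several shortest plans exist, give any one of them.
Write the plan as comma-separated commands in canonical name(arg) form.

turn(left), strafe(left, 2)

initial: (1, 2) facing down
1. turn(left) → (1, 2) facing right
2. strafe(left, 2) → (1, 4) facing right
no 1-step plan works, so 2 is optimal.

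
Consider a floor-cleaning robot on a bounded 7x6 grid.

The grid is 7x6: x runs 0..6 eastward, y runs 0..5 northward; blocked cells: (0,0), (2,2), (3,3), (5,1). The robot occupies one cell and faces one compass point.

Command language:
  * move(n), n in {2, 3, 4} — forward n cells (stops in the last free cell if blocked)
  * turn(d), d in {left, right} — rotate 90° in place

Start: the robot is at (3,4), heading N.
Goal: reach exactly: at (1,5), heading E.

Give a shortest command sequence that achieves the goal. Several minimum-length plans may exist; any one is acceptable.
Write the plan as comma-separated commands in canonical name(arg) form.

begin: at (3,4), heading N
step 1 (move(2)): at (3,5), heading N
step 2 (turn(left)): at (3,5), heading W
step 3 (move(2)): at (1,5), heading W
step 4 (turn(right)): at (1,5), heading N
step 5 (turn(right)): at (1,5), heading E
shorter routes all fall short; 5 is best.

move(2), turn(left), move(2), turn(right), turn(right)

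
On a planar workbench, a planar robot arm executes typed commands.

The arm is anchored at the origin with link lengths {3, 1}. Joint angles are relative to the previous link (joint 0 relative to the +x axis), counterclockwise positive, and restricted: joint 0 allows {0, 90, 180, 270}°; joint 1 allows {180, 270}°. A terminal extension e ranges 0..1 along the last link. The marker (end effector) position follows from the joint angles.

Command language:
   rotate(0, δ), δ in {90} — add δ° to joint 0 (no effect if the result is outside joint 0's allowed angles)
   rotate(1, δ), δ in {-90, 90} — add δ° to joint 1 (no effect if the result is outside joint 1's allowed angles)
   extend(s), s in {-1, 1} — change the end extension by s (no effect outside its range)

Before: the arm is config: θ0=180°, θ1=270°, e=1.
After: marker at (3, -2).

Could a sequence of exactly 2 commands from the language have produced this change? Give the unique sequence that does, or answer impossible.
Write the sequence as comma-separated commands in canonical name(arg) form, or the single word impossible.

rotate(0, 90), rotate(0, 90)

start: config: θ0=180°, θ1=270°, e=1
step 1 (rotate(0, 90)): config: θ0=270°, θ1=270°, e=1
step 2 (rotate(0, 90)): config: θ0=0°, θ1=270°, e=1
uniquely the one of 25 2-step routes that fits.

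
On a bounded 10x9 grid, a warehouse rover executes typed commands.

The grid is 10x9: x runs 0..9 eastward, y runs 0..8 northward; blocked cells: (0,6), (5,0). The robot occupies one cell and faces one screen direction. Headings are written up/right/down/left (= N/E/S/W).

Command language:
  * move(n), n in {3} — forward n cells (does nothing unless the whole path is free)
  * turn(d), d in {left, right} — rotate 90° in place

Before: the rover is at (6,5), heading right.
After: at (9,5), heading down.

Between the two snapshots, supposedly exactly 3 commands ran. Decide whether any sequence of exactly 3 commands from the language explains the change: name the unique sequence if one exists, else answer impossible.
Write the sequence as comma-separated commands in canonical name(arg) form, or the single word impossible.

move(3), move(3), turn(right)

key: position moved to (9,5) AND the heading swung to S — translation plus rotation needed
initial: at (6,5), heading right
t=1 move(3) ⇒ at (9,5), heading right
t=2 move(3) ⇒ at (9,5), heading right
t=3 turn(right) ⇒ at (9,5), heading down
all 27 alternatives checked — unique.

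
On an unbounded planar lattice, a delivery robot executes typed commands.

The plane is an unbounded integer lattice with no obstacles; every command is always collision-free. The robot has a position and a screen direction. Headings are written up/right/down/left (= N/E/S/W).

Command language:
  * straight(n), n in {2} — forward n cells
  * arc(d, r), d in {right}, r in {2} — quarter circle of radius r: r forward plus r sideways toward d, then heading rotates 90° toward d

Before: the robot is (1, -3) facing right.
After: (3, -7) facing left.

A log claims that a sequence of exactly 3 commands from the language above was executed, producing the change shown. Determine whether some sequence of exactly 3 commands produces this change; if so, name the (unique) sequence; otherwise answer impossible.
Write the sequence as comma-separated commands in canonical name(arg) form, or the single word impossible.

key: cell and facing (now W) both changed — the 3 commands mix motion and turning
begin: (1, -3) facing right
step 1 (straight(2)): (3, -3) facing right
step 2 (arc(right, 2)): (5, -5) facing down
step 3 (arc(right, 2)): (3, -7) facing left
uniquely the one of 8 3-step routes that fits.

straight(2), arc(right, 2), arc(right, 2)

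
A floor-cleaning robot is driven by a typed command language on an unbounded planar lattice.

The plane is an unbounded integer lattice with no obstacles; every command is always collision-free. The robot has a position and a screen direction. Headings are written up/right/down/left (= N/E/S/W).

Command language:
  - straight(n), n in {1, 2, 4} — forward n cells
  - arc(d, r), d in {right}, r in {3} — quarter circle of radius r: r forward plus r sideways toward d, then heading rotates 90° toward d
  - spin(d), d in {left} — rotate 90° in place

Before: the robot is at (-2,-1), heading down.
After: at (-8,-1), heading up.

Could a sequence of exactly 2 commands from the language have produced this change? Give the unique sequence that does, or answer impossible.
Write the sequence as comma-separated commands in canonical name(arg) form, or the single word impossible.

key: position moved to (-8,-1) AND the heading swung to N — translation plus rotation needed
initial: at (-2,-1), heading down
[1] after arc(right, 3): at (-5,-4), heading left
[2] after arc(right, 3): at (-8,-1), heading up
uniquely the one of 25 2-step routes that fits.

arc(right, 3), arc(right, 3)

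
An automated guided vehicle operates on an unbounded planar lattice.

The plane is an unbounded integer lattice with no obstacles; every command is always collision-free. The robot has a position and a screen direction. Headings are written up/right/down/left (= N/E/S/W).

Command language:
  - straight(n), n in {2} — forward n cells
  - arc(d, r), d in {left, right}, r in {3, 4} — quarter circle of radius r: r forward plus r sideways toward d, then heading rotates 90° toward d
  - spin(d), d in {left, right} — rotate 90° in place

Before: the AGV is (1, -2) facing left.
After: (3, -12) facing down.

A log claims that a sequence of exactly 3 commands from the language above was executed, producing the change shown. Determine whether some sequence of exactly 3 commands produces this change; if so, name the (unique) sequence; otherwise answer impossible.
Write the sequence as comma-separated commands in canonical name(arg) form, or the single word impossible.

arc(left, 4), arc(left, 3), arc(right, 3)

key: position moved to (3,-12) AND the heading swung to S — translation plus rotation needed
begin: (1, -2) facing left
1. arc(left, 4) → (-3, -6) facing down
2. arc(left, 3) → (0, -9) facing right
3. arc(right, 3) → (3, -12) facing down
all 343 alternatives checked — unique.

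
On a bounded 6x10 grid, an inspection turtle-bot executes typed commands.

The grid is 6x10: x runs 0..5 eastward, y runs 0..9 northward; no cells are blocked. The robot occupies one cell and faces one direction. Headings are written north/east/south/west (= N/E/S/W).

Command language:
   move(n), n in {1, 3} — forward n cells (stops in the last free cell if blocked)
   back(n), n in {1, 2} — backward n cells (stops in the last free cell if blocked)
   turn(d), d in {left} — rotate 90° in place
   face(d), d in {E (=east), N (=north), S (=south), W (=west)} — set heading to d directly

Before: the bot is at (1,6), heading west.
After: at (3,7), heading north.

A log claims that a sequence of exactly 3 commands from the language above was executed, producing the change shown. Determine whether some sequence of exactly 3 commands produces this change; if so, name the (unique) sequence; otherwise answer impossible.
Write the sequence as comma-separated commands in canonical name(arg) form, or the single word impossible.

key: position moved to (3,7) AND the heading swung to N — translation plus rotation needed
t0: at (1,6), heading west
t=1 back(2) ⇒ at (3,6), heading west
t=2 face(N) ⇒ at (3,6), heading north
t=3 move(1) ⇒ at (3,7), heading north
all 729 alternatives checked — unique.

back(2), face(N), move(1)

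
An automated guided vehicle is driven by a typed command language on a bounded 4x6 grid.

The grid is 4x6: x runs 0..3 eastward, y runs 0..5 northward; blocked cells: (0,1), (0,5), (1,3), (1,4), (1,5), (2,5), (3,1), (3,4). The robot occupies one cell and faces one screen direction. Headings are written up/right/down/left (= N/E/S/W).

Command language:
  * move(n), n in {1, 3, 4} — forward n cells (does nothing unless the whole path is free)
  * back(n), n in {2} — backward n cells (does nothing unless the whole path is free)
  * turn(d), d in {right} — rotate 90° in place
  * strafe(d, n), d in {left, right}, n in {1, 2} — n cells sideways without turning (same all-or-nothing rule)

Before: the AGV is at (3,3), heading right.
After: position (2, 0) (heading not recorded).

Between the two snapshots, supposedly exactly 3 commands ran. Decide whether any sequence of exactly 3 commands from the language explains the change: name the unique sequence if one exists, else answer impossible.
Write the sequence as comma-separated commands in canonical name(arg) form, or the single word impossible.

turn(right), strafe(right, 1), move(3)

key: running move(3) before turn(right) would end elsewhere — order is forced
t0: at (3,3), heading right
1. turn(right) → at (3,3), heading down
2. strafe(right, 1) → at (2,3), heading down
3. move(3) → at (2,0), heading down
no other 3-command option fits: unique.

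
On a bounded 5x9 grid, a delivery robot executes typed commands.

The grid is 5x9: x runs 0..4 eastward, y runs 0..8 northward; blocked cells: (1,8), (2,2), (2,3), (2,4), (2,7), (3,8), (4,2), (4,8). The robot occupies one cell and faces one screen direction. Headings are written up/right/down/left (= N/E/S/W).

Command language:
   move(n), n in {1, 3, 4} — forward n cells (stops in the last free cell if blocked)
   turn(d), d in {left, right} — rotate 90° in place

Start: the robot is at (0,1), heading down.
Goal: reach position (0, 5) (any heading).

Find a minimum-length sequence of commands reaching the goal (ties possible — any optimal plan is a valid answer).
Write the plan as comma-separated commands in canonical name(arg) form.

turn(right), turn(right), move(4)

t0: at (0,1), heading down
1. turn(right) → at (0,1), heading left
2. turn(right) → at (0,1), heading up
3. move(4) → at (0,5), heading up
minimal: 3 command(s), checked below 3.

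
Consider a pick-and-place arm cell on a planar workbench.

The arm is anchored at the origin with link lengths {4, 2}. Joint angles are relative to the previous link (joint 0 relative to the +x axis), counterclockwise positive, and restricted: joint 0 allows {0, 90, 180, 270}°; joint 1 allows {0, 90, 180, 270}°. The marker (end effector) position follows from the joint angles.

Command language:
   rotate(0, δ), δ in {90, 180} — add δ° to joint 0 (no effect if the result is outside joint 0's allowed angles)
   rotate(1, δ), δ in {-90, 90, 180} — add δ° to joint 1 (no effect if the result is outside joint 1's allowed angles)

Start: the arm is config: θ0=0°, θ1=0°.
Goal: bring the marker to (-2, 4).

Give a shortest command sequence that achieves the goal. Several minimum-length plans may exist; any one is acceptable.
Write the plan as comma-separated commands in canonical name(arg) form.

rotate(0, 90), rotate(1, 90)

from: config: θ0=0°, θ1=0°
step 1 (rotate(0, 90)): config: θ0=90°, θ1=0°
step 2 (rotate(1, 90)): config: θ0=90°, θ1=90°
no 1-step plan works, so 2 is optimal.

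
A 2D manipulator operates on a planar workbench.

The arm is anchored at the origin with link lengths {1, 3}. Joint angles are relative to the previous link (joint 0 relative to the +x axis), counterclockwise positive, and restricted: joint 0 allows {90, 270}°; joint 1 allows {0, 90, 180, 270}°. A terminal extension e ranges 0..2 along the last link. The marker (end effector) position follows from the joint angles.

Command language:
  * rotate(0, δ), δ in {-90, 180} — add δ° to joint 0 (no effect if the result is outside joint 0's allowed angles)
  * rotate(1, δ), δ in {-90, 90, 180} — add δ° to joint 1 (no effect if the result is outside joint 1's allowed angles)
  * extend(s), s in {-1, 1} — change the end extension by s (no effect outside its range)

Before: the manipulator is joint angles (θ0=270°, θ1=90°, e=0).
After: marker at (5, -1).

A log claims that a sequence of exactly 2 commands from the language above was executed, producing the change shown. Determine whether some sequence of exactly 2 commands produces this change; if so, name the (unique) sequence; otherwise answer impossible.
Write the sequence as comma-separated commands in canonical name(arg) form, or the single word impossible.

extend(1), extend(1)

begin: joint angles (θ0=270°, θ1=90°, e=0)
[1] after extend(1): joint angles (θ0=270°, θ1=90°, e=1)
[2] after extend(1): joint angles (θ0=270°, θ1=90°, e=2)
no other 2-command option fits: unique.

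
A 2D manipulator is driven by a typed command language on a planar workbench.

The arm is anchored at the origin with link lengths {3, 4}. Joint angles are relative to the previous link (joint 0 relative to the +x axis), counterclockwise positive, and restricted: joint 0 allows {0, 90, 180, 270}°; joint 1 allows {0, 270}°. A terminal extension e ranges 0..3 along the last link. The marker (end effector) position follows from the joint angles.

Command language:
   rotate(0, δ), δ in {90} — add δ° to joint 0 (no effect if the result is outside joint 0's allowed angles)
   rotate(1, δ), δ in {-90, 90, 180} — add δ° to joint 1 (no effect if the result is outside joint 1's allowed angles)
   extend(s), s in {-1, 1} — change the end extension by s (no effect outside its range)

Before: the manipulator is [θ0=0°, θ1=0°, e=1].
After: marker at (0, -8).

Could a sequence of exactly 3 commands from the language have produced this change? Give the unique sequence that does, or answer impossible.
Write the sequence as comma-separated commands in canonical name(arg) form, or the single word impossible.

rotate(0, 90), rotate(0, 90), rotate(0, 90)

t0: [θ0=0°, θ1=0°, e=1]
1. rotate(0, 90) → [θ0=90°, θ1=0°, e=1]
2. rotate(0, 90) → [θ0=180°, θ1=0°, e=1]
3. rotate(0, 90) → [θ0=270°, θ1=0°, e=1]
no other 3-command option fits: unique.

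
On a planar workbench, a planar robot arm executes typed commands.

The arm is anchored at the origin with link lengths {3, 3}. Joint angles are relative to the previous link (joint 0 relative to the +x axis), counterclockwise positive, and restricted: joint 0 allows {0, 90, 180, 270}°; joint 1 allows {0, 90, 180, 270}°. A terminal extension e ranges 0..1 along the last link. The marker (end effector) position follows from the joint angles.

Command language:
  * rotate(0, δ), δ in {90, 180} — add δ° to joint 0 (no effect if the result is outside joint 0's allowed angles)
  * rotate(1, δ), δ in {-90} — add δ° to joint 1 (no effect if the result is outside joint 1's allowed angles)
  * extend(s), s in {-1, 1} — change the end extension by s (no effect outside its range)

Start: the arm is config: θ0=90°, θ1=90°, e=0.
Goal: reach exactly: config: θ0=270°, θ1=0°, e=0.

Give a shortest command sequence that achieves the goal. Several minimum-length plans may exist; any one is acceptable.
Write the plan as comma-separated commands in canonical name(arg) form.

rotate(0, 180), rotate(1, -90)

from: config: θ0=90°, θ1=90°, e=0
t=1 rotate(0, 180) ⇒ config: θ0=270°, θ1=90°, e=0
t=2 rotate(1, -90) ⇒ config: θ0=270°, θ1=0°, e=0
nothing shorter than 2 reaches the goal.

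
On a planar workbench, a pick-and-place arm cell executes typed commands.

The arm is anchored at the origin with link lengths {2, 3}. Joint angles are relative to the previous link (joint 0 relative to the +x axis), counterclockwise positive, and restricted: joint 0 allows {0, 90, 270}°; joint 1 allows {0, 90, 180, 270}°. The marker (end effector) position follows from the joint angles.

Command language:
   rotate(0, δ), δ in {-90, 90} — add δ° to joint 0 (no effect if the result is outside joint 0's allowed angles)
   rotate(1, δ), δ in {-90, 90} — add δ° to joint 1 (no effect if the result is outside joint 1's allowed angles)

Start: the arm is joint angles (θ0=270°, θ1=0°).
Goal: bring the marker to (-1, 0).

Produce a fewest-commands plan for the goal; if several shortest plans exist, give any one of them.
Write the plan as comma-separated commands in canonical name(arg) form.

from: joint angles (θ0=270°, θ1=0°)
t=1 rotate(1, 90) ⇒ joint angles (θ0=270°, θ1=90°)
t=2 rotate(1, 90) ⇒ joint angles (θ0=270°, θ1=180°)
t=3 rotate(0, 90) ⇒ joint angles (θ0=0°, θ1=180°)
nothing shorter than 3 reaches the goal.

rotate(1, 90), rotate(1, 90), rotate(0, 90)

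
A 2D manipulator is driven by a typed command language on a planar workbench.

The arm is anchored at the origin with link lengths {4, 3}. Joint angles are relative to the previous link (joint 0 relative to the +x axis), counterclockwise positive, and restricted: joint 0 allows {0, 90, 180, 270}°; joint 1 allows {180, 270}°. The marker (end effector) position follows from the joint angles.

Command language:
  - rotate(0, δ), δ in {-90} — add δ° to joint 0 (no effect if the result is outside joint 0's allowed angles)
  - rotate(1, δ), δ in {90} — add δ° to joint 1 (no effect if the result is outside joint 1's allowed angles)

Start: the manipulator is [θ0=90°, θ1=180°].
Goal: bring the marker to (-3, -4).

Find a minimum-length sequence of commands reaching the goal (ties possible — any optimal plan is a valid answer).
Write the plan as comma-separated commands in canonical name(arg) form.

rotate(1, 90), rotate(0, -90), rotate(0, -90)

t0: [θ0=90°, θ1=180°]
t=1 rotate(1, 90) ⇒ [θ0=90°, θ1=270°]
t=2 rotate(0, -90) ⇒ [θ0=0°, θ1=270°]
t=3 rotate(0, -90) ⇒ [θ0=270°, θ1=270°]
minimal: 3 command(s), checked below 3.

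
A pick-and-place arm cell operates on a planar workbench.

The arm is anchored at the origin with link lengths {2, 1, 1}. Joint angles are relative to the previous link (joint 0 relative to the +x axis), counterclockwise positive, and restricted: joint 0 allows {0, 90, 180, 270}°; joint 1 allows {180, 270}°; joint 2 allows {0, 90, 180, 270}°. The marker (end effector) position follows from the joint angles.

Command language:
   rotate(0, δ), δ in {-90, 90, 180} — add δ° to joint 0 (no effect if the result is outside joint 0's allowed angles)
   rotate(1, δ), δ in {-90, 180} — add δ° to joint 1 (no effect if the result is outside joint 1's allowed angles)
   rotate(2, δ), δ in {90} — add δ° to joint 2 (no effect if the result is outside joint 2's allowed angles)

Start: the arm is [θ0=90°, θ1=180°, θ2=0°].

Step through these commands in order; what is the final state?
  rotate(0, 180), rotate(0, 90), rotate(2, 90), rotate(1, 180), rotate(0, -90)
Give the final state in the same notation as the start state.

t0: [θ0=90°, θ1=180°, θ2=0°]
t=1 rotate(0, 180) ⇒ [θ0=270°, θ1=180°, θ2=0°]
t=2 rotate(0, 90) ⇒ [θ0=0°, θ1=180°, θ2=0°]
t=3 rotate(2, 90) ⇒ [θ0=0°, θ1=180°, θ2=90°]
t=4 rotate(1, 180) ⇒ [θ0=0°, θ1=180°, θ2=90°]
t=5 rotate(0, -90) ⇒ [θ0=270°, θ1=180°, θ2=90°]

[θ0=270°, θ1=180°, θ2=90°]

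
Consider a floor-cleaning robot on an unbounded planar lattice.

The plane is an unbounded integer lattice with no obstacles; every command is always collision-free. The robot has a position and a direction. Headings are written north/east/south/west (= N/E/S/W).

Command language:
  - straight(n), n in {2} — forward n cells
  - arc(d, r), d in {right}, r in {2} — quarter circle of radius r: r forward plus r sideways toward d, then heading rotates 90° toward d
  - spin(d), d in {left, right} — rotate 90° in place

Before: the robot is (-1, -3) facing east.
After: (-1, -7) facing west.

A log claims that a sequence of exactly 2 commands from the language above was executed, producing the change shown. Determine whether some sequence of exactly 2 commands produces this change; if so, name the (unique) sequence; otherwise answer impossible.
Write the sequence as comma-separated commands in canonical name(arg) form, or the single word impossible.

arc(right, 2), arc(right, 2)

key: cell and facing (now W) both changed — the 2 commands mix motion and turning
t0: (-1, -3) facing east
t=1 arc(right, 2) ⇒ (1, -5) facing south
t=2 arc(right, 2) ⇒ (-1, -7) facing west
all 16 alternatives checked — unique.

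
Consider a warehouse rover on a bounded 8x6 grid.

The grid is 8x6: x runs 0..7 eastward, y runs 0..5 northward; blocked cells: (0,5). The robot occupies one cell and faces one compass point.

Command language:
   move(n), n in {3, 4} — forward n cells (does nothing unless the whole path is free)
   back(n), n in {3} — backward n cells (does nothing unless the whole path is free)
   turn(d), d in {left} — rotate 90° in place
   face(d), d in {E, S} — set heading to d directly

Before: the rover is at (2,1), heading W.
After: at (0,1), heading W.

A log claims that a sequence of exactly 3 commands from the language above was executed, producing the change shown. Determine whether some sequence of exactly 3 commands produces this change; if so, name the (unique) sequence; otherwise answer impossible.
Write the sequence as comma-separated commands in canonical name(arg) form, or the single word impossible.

no 3-step route produces this change.

impossible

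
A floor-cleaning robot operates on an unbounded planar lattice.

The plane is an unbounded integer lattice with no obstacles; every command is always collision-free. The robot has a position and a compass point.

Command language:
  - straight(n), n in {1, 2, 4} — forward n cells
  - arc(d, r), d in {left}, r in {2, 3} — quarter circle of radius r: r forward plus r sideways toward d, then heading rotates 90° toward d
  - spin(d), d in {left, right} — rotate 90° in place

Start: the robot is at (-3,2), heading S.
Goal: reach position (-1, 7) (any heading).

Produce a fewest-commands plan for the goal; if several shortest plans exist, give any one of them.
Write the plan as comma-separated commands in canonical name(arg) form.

arc(left, 2), arc(left, 3), straight(1), arc(left, 3)

from: at (-3,2), heading S
1. arc(left, 2) → at (-1,0), heading E
2. arc(left, 3) → at (2,3), heading N
3. straight(1) → at (2,4), heading N
4. arc(left, 3) → at (-1,7), heading W
minimal: 4 command(s), checked below 4.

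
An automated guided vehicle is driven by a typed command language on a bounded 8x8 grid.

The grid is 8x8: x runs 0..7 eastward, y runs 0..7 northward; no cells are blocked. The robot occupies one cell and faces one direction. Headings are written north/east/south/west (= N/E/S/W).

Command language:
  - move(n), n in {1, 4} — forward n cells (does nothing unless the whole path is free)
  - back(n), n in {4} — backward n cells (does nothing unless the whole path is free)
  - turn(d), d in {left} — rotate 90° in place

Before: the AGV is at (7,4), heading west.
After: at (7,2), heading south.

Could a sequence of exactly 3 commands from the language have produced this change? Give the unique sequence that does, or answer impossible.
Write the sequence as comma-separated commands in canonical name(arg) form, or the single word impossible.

turn(left), move(1), move(1)

key: position moved to (7,2) AND the heading swung to S — translation plus rotation needed
begin: at (7,4), heading west
t=1 turn(left) ⇒ at (7,4), heading south
t=2 move(1) ⇒ at (7,3), heading south
t=3 move(1) ⇒ at (7,2), heading south
no rival 3-sequence matches.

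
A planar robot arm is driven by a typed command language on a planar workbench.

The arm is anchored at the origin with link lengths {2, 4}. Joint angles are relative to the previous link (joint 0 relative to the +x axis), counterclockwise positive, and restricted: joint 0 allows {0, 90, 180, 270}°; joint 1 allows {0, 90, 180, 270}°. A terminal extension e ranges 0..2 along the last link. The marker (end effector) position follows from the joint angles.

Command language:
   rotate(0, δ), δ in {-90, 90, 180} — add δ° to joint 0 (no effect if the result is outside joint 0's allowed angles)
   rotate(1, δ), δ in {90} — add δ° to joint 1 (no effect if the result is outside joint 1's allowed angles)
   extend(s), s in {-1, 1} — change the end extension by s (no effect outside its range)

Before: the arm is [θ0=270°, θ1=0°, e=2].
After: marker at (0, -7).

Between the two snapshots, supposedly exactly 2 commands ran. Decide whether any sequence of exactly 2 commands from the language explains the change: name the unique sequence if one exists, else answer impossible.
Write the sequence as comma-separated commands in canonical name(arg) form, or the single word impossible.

key: order matters: swapping extend(1) and extend(-1) lands elsewhere
start: [θ0=270°, θ1=0°, e=2]
1. extend(1) → [θ0=270°, θ1=0°, e=2]
2. extend(-1) → [θ0=270°, θ1=0°, e=1]
no rival 2-sequence matches.

extend(1), extend(-1)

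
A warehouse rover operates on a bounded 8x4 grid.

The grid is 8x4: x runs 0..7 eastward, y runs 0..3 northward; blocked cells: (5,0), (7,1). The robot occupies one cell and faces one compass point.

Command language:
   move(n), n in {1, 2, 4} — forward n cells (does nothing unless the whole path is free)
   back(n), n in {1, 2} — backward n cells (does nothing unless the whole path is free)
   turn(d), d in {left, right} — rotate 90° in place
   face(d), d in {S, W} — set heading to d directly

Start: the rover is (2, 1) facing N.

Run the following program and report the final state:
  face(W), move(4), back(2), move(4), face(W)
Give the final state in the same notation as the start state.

(0, 1) facing W

begin: (2, 1) facing N
t=1 face(W) ⇒ (2, 1) facing W
t=2 move(4) ⇒ (2, 1) facing W
t=3 back(2) ⇒ (4, 1) facing W
t=4 move(4) ⇒ (0, 1) facing W
t=5 face(W) ⇒ (0, 1) facing W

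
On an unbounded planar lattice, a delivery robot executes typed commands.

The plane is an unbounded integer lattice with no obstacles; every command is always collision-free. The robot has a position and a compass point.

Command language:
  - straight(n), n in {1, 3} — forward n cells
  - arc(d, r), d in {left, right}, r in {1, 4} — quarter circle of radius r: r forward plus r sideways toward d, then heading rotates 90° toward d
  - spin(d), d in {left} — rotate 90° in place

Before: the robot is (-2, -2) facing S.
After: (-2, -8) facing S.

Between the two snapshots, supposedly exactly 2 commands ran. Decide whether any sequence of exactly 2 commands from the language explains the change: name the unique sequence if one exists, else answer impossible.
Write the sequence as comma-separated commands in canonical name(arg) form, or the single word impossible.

straight(3), straight(3)

key: still facing S at the end — nothing in the sequence rotates
from: (-2, -2) facing S
step 1 (straight(3)): (-2, -5) facing S
step 2 (straight(3)): (-2, -8) facing S
uniquely the one of 49 2-step routes that fits.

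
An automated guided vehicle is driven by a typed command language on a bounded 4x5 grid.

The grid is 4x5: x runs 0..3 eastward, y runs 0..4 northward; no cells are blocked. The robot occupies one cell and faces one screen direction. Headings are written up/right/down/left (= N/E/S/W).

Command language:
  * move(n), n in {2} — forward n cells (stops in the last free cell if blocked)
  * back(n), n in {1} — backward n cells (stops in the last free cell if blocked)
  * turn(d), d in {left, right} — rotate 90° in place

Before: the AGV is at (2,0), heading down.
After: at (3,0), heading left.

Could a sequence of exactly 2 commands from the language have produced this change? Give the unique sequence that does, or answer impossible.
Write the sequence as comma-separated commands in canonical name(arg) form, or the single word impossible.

key: position moved to (3,0) AND the heading swung to W — translation plus rotation needed
start: at (2,0), heading down
1. turn(right) → at (2,0), heading left
2. back(1) → at (3,0), heading left
no other 2-command option fits: unique.

turn(right), back(1)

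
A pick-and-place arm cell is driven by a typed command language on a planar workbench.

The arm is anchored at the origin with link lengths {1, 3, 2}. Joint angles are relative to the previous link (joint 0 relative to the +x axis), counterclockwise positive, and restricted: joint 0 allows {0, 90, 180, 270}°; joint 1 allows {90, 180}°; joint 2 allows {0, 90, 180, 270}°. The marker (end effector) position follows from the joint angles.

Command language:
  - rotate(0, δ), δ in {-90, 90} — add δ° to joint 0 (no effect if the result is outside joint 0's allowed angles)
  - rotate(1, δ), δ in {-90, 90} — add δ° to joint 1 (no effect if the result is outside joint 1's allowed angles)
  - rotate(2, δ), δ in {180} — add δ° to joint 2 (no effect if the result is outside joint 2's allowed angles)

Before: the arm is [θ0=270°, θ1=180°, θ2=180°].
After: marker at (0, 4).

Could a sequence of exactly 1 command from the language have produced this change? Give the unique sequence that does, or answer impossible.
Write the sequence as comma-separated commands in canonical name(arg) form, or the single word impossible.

rotate(2, 180)

initial: [θ0=270°, θ1=180°, θ2=180°]
t=1 rotate(2, 180) ⇒ [θ0=270°, θ1=180°, θ2=0°]
all 5 alternatives checked — unique.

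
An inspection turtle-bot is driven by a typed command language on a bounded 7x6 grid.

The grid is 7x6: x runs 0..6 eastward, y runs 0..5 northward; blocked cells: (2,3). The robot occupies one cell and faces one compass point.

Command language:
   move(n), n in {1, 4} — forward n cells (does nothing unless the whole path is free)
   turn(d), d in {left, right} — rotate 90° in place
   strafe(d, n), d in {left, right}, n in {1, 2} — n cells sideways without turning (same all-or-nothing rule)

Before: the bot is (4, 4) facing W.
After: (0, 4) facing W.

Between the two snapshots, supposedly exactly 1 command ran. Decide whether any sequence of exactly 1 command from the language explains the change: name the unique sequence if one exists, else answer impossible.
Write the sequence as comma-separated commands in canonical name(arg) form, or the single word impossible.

key: still facing W — the one step turns nothing
from: (4, 4) facing W
[1] after move(4): (0, 4) facing W
no other 1-command option fits: unique.

move(4)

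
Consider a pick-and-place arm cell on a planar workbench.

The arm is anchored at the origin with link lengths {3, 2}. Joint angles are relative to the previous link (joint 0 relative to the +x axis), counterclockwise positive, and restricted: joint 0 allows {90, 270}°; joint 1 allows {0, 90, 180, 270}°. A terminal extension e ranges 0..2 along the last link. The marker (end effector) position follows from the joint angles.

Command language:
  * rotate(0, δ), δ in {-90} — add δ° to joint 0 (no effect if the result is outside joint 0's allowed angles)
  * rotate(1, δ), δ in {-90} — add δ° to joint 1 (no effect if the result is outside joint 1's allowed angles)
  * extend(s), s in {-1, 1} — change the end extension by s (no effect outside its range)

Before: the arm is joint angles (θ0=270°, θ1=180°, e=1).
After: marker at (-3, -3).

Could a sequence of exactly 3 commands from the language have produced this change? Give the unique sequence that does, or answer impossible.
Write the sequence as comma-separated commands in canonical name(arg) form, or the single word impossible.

rotate(1, -90), rotate(1, -90), rotate(1, -90)

start: joint angles (θ0=270°, θ1=180°, e=1)
1. rotate(1, -90) → joint angles (θ0=270°, θ1=90°, e=1)
2. rotate(1, -90) → joint angles (θ0=270°, θ1=0°, e=1)
3. rotate(1, -90) → joint angles (θ0=270°, θ1=270°, e=1)
uniquely the one of 64 3-step routes that fits.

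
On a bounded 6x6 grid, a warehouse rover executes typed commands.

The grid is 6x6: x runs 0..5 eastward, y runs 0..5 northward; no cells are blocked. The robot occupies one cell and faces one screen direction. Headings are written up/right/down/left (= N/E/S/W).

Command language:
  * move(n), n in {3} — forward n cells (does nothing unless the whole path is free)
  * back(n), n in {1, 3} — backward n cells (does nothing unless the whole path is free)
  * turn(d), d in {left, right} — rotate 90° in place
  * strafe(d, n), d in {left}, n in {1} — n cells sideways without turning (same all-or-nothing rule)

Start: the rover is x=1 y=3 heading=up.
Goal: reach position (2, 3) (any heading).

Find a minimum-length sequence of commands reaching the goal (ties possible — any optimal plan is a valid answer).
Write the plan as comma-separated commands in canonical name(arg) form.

from: x=1 y=3 heading=up
step 1 (turn(left)): x=1 y=3 heading=left
step 2 (back(1)): x=2 y=3 heading=left
shorter routes all fall short; 2 is best.

turn(left), back(1)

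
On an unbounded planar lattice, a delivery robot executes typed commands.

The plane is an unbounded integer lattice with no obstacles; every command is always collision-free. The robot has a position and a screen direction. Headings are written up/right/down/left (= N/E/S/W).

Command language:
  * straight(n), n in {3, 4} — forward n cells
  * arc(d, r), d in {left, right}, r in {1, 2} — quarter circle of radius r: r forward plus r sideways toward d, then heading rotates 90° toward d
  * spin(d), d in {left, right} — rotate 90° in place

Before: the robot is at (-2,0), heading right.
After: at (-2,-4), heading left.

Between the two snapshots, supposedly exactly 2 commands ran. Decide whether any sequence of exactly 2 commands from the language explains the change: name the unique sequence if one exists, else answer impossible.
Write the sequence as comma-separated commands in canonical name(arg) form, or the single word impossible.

arc(right, 2), arc(right, 2)

key: position moved to (-2,-4) AND the heading swung to W — translation plus rotation needed
start: at (-2,0), heading right
step 1 (arc(right, 2)): at (0,-2), heading down
step 2 (arc(right, 2)): at (-2,-4), heading left
no other 2-command option fits: unique.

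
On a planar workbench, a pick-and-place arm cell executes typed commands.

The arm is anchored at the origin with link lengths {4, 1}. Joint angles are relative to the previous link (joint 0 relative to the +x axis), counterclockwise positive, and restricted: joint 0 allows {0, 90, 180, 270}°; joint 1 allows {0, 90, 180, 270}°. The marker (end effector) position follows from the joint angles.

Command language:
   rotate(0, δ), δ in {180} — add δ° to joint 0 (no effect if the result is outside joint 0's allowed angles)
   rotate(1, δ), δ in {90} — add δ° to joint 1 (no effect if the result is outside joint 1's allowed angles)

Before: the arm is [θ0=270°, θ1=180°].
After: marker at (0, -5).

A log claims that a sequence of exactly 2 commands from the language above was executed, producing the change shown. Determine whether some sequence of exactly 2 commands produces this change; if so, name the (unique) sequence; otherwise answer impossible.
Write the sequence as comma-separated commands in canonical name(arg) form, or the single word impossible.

initial: [θ0=270°, θ1=180°]
t=1 rotate(1, 90) ⇒ [θ0=270°, θ1=270°]
t=2 rotate(1, 90) ⇒ [θ0=270°, θ1=0°]
no other 2-command option fits: unique.

rotate(1, 90), rotate(1, 90)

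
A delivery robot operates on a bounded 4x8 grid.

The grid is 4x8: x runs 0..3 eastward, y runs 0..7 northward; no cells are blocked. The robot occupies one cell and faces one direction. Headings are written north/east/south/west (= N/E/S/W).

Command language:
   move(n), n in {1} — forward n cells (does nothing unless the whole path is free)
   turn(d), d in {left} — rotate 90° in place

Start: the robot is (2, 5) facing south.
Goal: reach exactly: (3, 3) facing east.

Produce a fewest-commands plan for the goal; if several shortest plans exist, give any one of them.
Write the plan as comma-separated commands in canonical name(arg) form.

move(1), move(1), turn(left), move(1)

initial: (2, 5) facing south
[1] after move(1): (2, 4) facing south
[2] after move(1): (2, 3) facing south
[3] after turn(left): (2, 3) facing east
[4] after move(1): (3, 3) facing east
minimal: 4 command(s), checked below 4.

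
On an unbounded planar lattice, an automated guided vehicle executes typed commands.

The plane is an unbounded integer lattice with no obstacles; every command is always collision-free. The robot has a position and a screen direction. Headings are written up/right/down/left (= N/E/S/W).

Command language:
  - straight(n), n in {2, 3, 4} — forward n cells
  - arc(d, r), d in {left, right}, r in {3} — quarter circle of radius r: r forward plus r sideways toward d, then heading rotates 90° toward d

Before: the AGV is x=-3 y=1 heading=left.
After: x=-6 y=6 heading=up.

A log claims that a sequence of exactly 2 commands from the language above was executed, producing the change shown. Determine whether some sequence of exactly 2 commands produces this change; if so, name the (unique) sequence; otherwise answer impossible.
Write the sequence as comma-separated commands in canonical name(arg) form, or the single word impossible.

key: order matters: swapping arc(right, 3) and straight(2) lands elsewhere
begin: x=-3 y=1 heading=left
1. arc(right, 3) → x=-6 y=4 heading=up
2. straight(2) → x=-6 y=6 heading=up
all 25 alternatives checked — unique.

arc(right, 3), straight(2)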